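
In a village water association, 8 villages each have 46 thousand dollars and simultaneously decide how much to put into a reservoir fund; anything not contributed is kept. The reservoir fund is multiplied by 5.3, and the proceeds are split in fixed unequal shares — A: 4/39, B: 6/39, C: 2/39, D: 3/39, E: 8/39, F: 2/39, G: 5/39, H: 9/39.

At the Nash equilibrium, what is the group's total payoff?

763.60 thousand dollars

A player with share s gets back 5.3·s per unit contributed, so full contribution is dominant for anyone with s > 1/5.3 = 0.1887 and zero contribution is dominant for anyone below.
The shares above 0.1887 belong to E and H, contributing 46 each; the remaining 6 contribute 0. Total contributed: 92.
The reservoir fund pays out 5.3 × 92 = 487.60 in total (split across the unequal shares, but the aggregate is all that matters for the group sum).
The 6 free-riders keep 46 each, adding 276. Group total = 276 + 487.60 = 763.60.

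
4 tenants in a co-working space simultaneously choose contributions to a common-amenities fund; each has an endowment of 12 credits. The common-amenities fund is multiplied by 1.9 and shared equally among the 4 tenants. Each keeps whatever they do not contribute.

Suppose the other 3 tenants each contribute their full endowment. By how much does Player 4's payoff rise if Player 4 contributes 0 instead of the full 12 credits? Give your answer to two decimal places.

Switching from a contribution of 12 to 0 lets Player 4 keep an extra 12 credits, but lowers the common-amenities fund by 12, which costs Player 4 their own share of that drop: 1.9/4 × 12 = 5.70.
Net gain = 12 − 5.70 = 6.30. The private return per contributed unit (0.4750) is below 1, so free-riding is indeed the best response regardless of what the others do.

6.30 credits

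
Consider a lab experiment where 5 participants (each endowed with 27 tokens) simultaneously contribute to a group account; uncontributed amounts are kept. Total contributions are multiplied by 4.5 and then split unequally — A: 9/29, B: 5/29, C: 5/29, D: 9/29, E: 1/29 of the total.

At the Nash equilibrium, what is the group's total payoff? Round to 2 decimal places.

Player j's private return per contributed unit is 4.5 × (j's share). Contributing is weakly dominant for j when that share is at least 1/4.5 = 0.2222, and contributing 0 is dominant otherwise.
A and D clear that bar, contributing 27 each; the remaining 3 contribute 0. Total contributed: 54.
The group account pays out 4.5 × 54 = 243.00 in total (split across the unequal shares, but the aggregate is all that matters for the group sum).
The 3 free-riders keep 27 each, adding 81. Group total = 81 + 243.00 = 324.00.

324.00 tokens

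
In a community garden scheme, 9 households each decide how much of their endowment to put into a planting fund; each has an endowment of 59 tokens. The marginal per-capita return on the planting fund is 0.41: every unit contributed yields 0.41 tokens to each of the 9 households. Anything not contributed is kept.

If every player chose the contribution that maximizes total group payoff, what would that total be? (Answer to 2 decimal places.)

1959.39 tokens

Each contributed unit returns 3.690 to the group as a whole (0.41 to each of 9 players), which exceeds 1, so the social optimum is full contribution: group total = 3.690 × 531 = 1959.39.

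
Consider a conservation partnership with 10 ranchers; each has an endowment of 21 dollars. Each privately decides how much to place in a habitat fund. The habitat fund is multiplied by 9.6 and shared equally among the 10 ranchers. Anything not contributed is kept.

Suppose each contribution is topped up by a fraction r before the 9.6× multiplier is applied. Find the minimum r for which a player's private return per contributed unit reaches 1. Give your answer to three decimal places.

0.042

With matching at rate r, one contributed unit becomes (1 + r) in the habitat fund and returns 9.6 × (1 + r) / 10 to the contributor.
Setting this equal to 1: 1 + r = 10/9.6 = 1.0417.
So the minimum matching rate is r = 1.0417 − 1 = 0.042.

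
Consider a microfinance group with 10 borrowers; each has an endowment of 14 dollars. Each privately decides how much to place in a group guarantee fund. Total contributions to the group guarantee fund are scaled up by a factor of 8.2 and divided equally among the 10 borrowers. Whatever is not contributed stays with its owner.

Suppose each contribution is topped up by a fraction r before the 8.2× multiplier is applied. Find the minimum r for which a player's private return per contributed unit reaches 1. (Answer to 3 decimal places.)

With matching at rate r, one contributed unit becomes (1 + r) in the group guarantee fund and returns 8.2 × (1 + r) / 10 to the contributor.
Setting this equal to 1: 1 + r = 10/8.2 = 1.2195.
So the minimum matching rate is r = 1.2195 − 1 = 0.220.

0.220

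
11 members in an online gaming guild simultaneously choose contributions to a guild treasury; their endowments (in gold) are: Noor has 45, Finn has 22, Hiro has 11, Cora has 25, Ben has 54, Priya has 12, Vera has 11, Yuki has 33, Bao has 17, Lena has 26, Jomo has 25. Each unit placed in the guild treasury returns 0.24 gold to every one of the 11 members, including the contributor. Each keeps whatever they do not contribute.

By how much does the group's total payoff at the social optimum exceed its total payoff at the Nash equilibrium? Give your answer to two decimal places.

The private return per contributed unit is 0.24 < 1 for everyone, so the Nash equilibrium is zero contribution and the group total is Σ E_j = 45 + 22 + 11 + 25 + 54 + 12 + 11 + 33 + 17 + 26 + 25 = 281.
Each contributed unit returns 2.640 to the group, so the social optimum is full contribution by everyone: group total = 2.640 × 281 = 741.84.
Efficiency loss = (2.640 − 1) × 281 = 460.84.

460.84 gold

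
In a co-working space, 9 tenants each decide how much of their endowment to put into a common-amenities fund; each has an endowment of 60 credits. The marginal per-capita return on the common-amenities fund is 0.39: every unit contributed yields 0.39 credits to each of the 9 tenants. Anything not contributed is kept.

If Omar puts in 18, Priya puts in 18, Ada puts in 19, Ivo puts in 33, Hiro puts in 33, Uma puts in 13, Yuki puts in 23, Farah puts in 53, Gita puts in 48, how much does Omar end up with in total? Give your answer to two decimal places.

Total contributed: 18 + 18 + 19 + 33 + 33 + 13 + 23 + 53 + 48 = 258.
Each receives 0.39 × 258 = 100.62 from the common-amenities fund.
Omar keeps 60 − 18 = 42, so Omar's payoff is 42 + 100.62 = 142.62.

142.62 credits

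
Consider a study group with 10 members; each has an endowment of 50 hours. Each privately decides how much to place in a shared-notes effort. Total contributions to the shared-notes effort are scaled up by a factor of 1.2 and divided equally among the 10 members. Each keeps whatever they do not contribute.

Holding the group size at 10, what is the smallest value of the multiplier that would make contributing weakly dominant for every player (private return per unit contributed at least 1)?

A contributed unit returns (multiplier)/10 to its contributor.
This reaches 1 exactly when the multiplier is 10.

10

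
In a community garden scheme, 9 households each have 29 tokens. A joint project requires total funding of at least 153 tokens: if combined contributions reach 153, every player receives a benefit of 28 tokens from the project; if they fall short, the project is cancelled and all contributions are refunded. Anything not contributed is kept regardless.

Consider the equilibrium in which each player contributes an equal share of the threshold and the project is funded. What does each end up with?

40 tokens

Equal share of the threshold: 153/9 = 17.
At this profile no one gains by cutting their contribution: any cut drops the total below 153, the project is cancelled, contributions are refunded, and the deviator ends with 29, which is less than 29 − 17 + 28 = 40. Contributing more than 17 just wastes the excess. So contributing exactly 17 is a best response.
Each player's payoff: 29 − 17 + 28 = 40.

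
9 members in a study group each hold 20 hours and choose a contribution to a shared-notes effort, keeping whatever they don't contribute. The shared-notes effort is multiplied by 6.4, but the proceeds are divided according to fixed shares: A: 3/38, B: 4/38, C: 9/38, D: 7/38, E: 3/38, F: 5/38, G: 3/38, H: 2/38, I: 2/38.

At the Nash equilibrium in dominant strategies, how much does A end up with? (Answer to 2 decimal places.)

Player j's private return per contributed unit is 6.4 × (j's share). Contributing is weakly dominant for j when that share is at least 1/6.4 = 0.1563, and contributing 0 is dominant otherwise.
C and D clear that bar, contributing 20 each; the remaining 7 contribute 0. Total contributed: 40.
A keeps 20 and receives 6.4 × 40 × 3/38 = 20.21 from the shared-notes effort, for a payoff of 40.21.

40.21 hours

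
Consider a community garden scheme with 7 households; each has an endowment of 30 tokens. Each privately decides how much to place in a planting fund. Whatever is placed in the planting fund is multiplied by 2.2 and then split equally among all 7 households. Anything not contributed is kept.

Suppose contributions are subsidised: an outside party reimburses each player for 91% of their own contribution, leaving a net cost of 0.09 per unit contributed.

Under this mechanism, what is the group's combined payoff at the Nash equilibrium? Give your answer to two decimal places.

With the mechanism, a contributed unit returns (2.2/7) / 0.09 = 3.4921 per unit of net cost to the contributor — now above 1 — so contributing fully is weakly dominant for every player.
At the Nash equilibrium everyone contributes 30. Group total payoff = 7 × (30 × 0.91 + 2.2 × 30) = 653.10.

653.10 tokens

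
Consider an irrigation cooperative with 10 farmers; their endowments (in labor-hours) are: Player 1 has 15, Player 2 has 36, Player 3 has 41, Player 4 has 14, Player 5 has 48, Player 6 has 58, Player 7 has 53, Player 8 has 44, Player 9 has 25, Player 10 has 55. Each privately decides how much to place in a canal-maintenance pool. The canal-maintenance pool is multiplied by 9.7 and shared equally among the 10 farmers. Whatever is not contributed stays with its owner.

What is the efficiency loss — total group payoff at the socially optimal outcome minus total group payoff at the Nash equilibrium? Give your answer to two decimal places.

The private return per contributed unit is 9.7/10 = 0.9700 < 1 for every player regardless of endowment, so the Nash equilibrium is zero contribution and the group total is Σ E_j = 15 + 36 + 41 + 14 + 48 + 58 + 53 + 44 + 25 + 55 = 389.
Each contributed unit returns 9.700 to the group, so the social optimum is full contribution by everyone: group total = 9.700 × 389 = 3773.30.
Efficiency loss = (9.700 − 1) × 389 = 3384.30.

3384.30 labor-hours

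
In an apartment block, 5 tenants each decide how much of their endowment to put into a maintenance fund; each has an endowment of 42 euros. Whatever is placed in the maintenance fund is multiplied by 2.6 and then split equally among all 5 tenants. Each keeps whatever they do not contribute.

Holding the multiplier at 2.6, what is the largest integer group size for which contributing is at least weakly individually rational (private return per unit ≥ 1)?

Private return per unit is 2.6/(group size), which is ≥ 1 whenever the group size is ≤ 2.6.
The largest such integer is 2.

2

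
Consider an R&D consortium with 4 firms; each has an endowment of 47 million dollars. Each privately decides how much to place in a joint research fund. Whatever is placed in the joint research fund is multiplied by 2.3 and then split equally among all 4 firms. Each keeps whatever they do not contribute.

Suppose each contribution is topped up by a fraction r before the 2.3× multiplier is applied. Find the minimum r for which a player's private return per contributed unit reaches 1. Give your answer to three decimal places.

With matching at rate r, one contributed unit becomes (1 + r) in the joint research fund and returns 2.3 × (1 + r) / 4 to the contributor.
Setting this equal to 1: 1 + r = 4/2.3 = 1.7391.
So the minimum matching rate is r = 1.7391 − 1 = 0.739.

0.739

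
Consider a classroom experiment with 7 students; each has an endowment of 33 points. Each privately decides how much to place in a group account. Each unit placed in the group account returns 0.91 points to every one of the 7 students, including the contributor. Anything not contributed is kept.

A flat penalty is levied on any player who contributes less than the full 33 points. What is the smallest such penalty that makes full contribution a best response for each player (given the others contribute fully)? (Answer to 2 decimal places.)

Given the others contribute fully, the best deviation is to contribute 0 (any partial contribution still incurs the fine and gives up units whose private return 0.91 is below 1).
Deviating from 33 to 0 saves 33 points but forfeits the deviator's share of the drop in the group account: 0.91 × 33 = 30.03.
So the deviation gain is 33 − 30.03 = 2.97, and the fine must be at least 2.97 points to wipe it out.

2.97 points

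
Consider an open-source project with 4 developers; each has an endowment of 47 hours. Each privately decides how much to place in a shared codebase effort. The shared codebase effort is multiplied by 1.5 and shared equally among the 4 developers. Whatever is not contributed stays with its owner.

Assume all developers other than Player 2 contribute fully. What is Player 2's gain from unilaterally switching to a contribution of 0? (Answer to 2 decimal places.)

29.38 hours

Switching from a contribution of 47 to 0 lets Player 2 keep an extra 47 hours, but lowers the shared codebase effort by 47, which costs Player 2 their own share of that drop: 1.5/4 × 47 = 17.62.
Net gain = 47 − 17.62 = 29.38. The private return per contributed unit (0.3750) is below 1, so free-riding is indeed the best response regardless of what the others do.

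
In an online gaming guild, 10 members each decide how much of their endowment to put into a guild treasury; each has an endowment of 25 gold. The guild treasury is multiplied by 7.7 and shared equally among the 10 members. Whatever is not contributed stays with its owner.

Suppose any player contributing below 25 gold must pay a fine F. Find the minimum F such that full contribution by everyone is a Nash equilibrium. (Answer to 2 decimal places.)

5.75 gold

Given the others contribute fully, the best deviation is to contribute 0 (any partial contribution still incurs the fine and gives up units whose private return 0.7700 is below 1).
Deviating from 25 to 0 saves 25 gold but forfeits the deviator's share of the drop in the guild treasury: 7.7/10 × 25 = 19.25.
So the deviation gain is 25 − 19.25 = 5.75, and the fine must be at least 5.75 gold to wipe it out.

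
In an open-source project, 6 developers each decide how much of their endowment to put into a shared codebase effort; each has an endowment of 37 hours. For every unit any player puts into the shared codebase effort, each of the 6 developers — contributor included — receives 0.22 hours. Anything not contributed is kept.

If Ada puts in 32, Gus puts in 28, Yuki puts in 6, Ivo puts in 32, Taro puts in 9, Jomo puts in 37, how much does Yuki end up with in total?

62.68 hours

Total contributed: 32 + 28 + 6 + 32 + 9 + 37 = 144.
Each receives 0.22 × 144 = 31.68 from the shared codebase effort.
Yuki keeps 37 − 6 = 31, so Yuki's payoff is 31 + 31.68 = 62.68.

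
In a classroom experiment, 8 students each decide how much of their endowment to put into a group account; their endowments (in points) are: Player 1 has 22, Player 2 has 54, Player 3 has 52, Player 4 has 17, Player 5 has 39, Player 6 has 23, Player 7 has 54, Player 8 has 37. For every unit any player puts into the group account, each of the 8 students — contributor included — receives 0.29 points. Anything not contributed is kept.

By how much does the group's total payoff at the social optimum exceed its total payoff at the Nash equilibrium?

393.36 points

The private return per contributed unit is 0.29 < 1 for everyone, so the Nash equilibrium is zero contribution and the group total is Σ E_j = 22 + 54 + 52 + 17 + 39 + 23 + 54 + 37 = 298.
Each contributed unit returns 2.320 to the group, so the social optimum is full contribution by everyone: group total = 2.320 × 298 = 691.36.
Efficiency loss = (2.320 − 1) × 298 = 393.36.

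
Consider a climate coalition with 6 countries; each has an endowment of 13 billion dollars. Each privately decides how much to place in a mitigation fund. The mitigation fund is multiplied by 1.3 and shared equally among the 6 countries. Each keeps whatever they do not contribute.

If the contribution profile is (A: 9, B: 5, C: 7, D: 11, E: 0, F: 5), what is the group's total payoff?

Total contributed: 9 + 5 + 7 + 11 + 0 + 5 = 37; total kept: 6 × 13 − 37 = 41.
The mitigation fund pays out 1.3 × 37 = 48.10 in aggregate.
Group total = 41 + 48.10 = 89.10.

89.10 billion dollars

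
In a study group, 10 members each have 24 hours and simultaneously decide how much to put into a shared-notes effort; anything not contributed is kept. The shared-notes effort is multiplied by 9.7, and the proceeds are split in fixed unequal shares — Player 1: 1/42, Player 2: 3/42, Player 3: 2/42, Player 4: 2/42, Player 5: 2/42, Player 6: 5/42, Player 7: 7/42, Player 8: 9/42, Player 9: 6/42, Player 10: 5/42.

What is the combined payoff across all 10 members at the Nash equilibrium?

1284.00 hours

Each unit j contributes comes back to j as 9.7 × (j's share), so j prefers to contribute only if that share exceeds 1/9.7 = 0.1031; otherwise keeping the unit dominates.
The shares above 0.1031 belong to Player 6, Player 7, Player 8, Player 9 and Player 10, contributing 24 each; the remaining 5 contribute 0. Total contributed: 120.
The shared-notes effort pays out 9.7 × 120 = 1164.00 in total (split across the unequal shares, but the aggregate is all that matters for the group sum).
The 5 free-riders keep 24 each, adding 120. Group total = 120 + 1164.00 = 1284.00.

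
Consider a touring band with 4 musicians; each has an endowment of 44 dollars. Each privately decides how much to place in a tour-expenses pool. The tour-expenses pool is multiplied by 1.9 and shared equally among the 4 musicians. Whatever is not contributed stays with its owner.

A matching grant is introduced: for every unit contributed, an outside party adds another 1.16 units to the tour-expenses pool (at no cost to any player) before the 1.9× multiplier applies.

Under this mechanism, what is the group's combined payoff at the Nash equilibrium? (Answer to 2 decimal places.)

Under the mechanism each unit contributed yields 1.9 × 2.16 / 4 = 1.0260 back to its contributor per unit of net cost, which exceeds 1, making full contribution the dominant choice for everyone.
At the Nash equilibrium everyone contributes 44. Group total payoff = 1.9 × 2.16 × 176 = 722.30.

722.30 dollars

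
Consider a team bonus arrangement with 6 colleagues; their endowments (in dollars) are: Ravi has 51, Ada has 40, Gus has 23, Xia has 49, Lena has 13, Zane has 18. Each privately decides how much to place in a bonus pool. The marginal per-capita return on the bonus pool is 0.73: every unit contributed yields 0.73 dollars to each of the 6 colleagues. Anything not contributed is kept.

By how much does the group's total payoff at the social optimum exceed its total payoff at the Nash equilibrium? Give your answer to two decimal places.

655.72 dollars

The private return per contributed unit is 0.73 < 1 for everyone, so the Nash equilibrium is zero contribution and the group total is Σ E_j = 51 + 40 + 23 + 49 + 13 + 18 = 194.
Each contributed unit returns 4.380 to the group, so the social optimum is full contribution by everyone: group total = 4.380 × 194 = 849.72.
Efficiency loss = (4.380 − 1) × 194 = 655.72.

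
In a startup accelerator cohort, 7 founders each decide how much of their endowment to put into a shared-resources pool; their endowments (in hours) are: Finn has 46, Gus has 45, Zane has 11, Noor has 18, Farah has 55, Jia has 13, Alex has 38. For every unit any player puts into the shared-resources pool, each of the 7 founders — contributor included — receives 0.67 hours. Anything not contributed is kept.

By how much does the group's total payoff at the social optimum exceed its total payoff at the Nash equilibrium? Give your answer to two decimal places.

833.94 hours

The private return per contributed unit is 0.67 < 1 for everyone, so the Nash equilibrium is zero contribution and the group total is Σ E_j = 46 + 45 + 11 + 18 + 55 + 13 + 38 = 226.
Each contributed unit returns 4.690 to the group, so the social optimum is full contribution by everyone: group total = 4.690 × 226 = 1059.94.
Efficiency loss = (4.690 − 1) × 226 = 833.94.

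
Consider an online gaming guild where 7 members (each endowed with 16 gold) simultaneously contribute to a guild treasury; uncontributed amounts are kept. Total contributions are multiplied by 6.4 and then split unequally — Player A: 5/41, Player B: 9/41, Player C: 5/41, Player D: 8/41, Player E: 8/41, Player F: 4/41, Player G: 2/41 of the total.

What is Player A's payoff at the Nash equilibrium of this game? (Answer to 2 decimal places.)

53.46 gold

Each unit j contributes comes back to j as 6.4 × (j's share), so j prefers to contribute only if that share exceeds 1/6.4 = 0.1563; otherwise keeping the unit dominates.
Player B, Player D and Player E are above the threshold, contributing 16 each; the remaining 4 contribute 0. Total contributed: 48.
Player A keeps 16 and receives 6.4 × 48 × 5/41 = 37.46 from the guild treasury, for a payoff of 53.46.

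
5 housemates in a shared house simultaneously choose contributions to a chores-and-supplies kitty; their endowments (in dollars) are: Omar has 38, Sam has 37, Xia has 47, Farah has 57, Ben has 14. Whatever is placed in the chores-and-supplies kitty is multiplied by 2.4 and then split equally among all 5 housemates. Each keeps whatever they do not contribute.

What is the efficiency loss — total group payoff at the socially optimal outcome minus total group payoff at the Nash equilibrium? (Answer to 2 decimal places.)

The private return per contributed unit is 2.4/5 = 0.4800 < 1 for every player regardless of endowment, so the Nash equilibrium is zero contribution and the group total is Σ E_j = 38 + 37 + 47 + 57 + 14 = 193.
Each contributed unit returns 2.400 to the group, so the social optimum is full contribution by everyone: group total = 2.400 × 193 = 463.20.
Efficiency loss = (2.400 − 1) × 193 = 270.20.

270.20 dollars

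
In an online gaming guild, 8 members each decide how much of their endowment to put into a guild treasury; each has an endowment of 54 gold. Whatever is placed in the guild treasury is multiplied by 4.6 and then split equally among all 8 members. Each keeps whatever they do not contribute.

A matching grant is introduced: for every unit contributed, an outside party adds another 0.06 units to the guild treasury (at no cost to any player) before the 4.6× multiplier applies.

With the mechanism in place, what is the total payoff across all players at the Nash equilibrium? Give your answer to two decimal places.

With the mechanism, a contributed unit returns 4.6 × 1.06 / 8 = 0.6095 per unit of net cost — still below 1 — so contributing 0 remains dominant for every player.
At the Nash equilibrium no one contributes; group total payoff = 8 × 54 = 432.

432.00 gold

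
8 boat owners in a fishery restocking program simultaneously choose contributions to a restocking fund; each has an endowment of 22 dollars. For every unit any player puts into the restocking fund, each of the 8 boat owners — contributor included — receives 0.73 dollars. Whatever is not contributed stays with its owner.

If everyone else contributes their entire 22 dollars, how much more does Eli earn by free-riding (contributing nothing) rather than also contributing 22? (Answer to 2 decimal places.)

5.94 dollars

Switching from a contribution of 22 to 0 lets Eli keep an extra 22 dollars, but lowers the restocking fund by 22, which costs Eli their own share of that drop: 0.73 × 22 = 16.06.
Net gain = 22 − 16.06 = 5.94. The private return per contributed unit (0.73) is below 1, so free-riding is indeed the best response regardless of what the others do.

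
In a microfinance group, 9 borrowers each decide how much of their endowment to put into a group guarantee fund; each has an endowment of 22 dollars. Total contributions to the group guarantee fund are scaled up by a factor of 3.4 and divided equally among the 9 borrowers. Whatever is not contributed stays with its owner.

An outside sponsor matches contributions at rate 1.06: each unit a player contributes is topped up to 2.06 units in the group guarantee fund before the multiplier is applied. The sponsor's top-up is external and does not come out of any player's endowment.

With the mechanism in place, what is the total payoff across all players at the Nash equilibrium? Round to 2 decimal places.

Even with the mechanism, each unit contributed returns only 3.4 × 2.06 / 9 = 0.7782 per unit of net cost, so contributing nothing is still dominant.
At the Nash equilibrium no one contributes; group total payoff = 9 × 22 = 198.

198.00 dollars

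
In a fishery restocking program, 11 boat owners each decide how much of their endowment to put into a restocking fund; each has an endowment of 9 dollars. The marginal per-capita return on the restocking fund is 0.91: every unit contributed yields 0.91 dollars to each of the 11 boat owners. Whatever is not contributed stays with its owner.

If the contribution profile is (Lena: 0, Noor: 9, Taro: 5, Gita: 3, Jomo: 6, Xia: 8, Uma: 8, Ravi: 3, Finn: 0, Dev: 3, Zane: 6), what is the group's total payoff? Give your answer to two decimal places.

Total contributed: 0 + 9 + 5 + 3 + 6 + 8 + 8 + 3 + 0 + 3 + 6 = 51; total kept: 11 × 9 − 51 = 48.
The restocking fund pays out 0.91 × 11 × 51 = 510.51 in aggregate.
Group total = 48 + 510.51 = 558.51.

558.51 dollars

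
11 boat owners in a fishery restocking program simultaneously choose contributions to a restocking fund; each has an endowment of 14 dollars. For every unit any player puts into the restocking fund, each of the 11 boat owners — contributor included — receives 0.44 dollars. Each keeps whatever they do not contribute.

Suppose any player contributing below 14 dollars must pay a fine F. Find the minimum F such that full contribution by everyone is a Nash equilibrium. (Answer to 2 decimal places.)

Given the others contribute fully, the best deviation is to contribute 0 (any partial contribution still incurs the fine and gives up units whose private return 0.44 is below 1).
Deviating from 14 to 0 saves 14 dollars but forfeits the deviator's share of the drop in the restocking fund: 0.44 × 14 = 6.16.
So the deviation gain is 14 − 6.16 = 7.84, and the fine must be at least 7.84 dollars to wipe it out.

7.84 dollars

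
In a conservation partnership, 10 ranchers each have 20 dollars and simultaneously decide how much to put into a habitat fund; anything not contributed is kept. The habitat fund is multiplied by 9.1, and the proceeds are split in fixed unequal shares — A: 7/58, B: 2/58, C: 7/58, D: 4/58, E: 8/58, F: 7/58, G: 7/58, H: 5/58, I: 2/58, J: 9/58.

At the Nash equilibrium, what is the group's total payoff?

1172.00 dollars

Each unit j contributes comes back to j as 9.1 × (j's share), so j prefers to contribute only if that share exceeds 1/9.1 = 0.1099; otherwise keeping the unit dominates.
The shares above 0.1099 belong to A, C, E, F, G and J, contributing 20 each; the remaining 4 contribute 0. Total contributed: 120.
The habitat fund pays out 9.1 × 120 = 1092.00 in total (split across the unequal shares, but the aggregate is all that matters for the group sum).
The 4 free-riders keep 20 each, adding 80. Group total = 80 + 1092.00 = 1172.00.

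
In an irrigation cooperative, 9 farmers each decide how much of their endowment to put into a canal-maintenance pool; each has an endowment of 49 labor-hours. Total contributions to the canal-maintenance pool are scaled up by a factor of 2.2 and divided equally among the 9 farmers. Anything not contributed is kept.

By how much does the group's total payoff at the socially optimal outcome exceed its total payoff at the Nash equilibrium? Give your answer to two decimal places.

529.20 labor-hours

Each contributed unit returns 2.2/9 = 0.2444 to its contributor — below 1 — so contributing 0 is dominant for every player. At the Nash equilibrium everyone keeps their 49, and the group total is 9 × 49 = 441.
Each contributed unit returns 2.200 to the group as a whole (0.2444 to each of 9 players), which exceeds 1, so the social optimum is full contribution: group total = 2.200 × 441 = 970.20.
Efficiency loss = 970.20 − 441 = 529.20.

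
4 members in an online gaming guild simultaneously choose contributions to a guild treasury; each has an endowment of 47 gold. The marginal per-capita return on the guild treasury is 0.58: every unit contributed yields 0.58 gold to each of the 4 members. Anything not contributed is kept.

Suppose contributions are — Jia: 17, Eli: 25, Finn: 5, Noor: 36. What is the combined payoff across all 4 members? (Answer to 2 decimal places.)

Total contributed: 17 + 25 + 5 + 36 = 83; total kept: 4 × 47 − 83 = 105.
The guild treasury pays out 0.58 × 4 × 83 = 192.56 in aggregate.
Group total = 105 + 192.56 = 297.56.

297.56 gold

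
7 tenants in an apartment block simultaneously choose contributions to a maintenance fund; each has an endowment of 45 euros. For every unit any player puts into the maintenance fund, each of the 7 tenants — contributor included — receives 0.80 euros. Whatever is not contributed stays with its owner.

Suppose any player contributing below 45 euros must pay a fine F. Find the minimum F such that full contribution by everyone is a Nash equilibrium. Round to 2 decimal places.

9.00 euros

Given the others contribute fully, the best deviation is to contribute 0 (any partial contribution still incurs the fine and gives up units whose private return 0.80 is below 1).
Deviating from 45 to 0 saves 45 euros but forfeits the deviator's share of the drop in the maintenance fund: 0.80 × 45 = 36.00.
So the deviation gain is 45 − 36.00 = 9.00, and the fine must be at least 9.00 euros to wipe it out.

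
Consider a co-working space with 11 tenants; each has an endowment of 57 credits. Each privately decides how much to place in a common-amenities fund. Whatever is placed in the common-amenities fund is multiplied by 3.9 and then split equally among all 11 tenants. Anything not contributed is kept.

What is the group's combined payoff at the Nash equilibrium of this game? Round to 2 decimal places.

627.00 credits

Each contributed unit returns 3.9/11 = 0.3545 to its contributor — below 1 — so contributing 0 is dominant for every player. At the Nash equilibrium everyone keeps their 57, and the group total is 11 × 57 = 627.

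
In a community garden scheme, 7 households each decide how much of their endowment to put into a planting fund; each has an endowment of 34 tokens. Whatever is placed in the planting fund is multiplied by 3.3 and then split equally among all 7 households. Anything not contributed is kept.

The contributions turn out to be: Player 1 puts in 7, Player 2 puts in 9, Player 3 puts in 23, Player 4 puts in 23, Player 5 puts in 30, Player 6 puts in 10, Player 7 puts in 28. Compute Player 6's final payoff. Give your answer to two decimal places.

Total contributed: 7 + 9 + 23 + 23 + 30 + 10 + 28 = 130.
Each receives 3.3 × 130 / 7 = 61.29 from the planting fund.
Player 6 keeps 34 − 10 = 24, so Player 6's payoff is 24 + 61.29 = 85.29.

85.29 tokens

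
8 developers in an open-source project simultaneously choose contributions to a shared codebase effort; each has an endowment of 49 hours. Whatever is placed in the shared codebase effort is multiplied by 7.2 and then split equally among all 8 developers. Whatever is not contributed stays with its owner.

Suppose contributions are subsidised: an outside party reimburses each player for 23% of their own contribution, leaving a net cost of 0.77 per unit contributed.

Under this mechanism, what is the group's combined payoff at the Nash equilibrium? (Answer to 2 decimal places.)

Under the mechanism each unit contributed yields (7.2/8) / 0.77 = 1.1688 back to its contributor per unit of net cost, which exceeds 1, making full contribution the dominant choice for everyone.
At the Nash equilibrium everyone contributes 49. Group total payoff = 8 × (49 × 0.23 + 7.2 × 49) = 2912.56.

2912.56 hours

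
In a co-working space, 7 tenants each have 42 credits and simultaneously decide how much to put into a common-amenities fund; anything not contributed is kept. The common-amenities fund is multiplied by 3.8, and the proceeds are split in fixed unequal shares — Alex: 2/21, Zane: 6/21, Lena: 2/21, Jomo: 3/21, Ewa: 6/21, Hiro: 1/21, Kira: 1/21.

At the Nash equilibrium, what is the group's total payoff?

529.20 credits

Player j's private return per contributed unit is 3.8 × (j's share). Contributing is weakly dominant for j when that share is at least 1/3.8 = 0.2632, and contributing 0 is dominant otherwise.
Zane and Ewa are above the threshold, contributing 42 each; the remaining 5 contribute 0. Total contributed: 84.
The common-amenities fund pays out 3.8 × 84 = 319.20 in total (split across the unequal shares, but the aggregate is all that matters for the group sum).
The 5 free-riders keep 42 each, adding 210. Group total = 210 + 319.20 = 529.20.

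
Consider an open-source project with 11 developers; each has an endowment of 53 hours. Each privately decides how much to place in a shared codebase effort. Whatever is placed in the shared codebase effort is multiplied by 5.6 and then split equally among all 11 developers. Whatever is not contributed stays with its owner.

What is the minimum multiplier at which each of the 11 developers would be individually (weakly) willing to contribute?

11

A contributed unit returns (multiplier)/11 to its contributor.
This reaches 1 exactly when the multiplier is 11.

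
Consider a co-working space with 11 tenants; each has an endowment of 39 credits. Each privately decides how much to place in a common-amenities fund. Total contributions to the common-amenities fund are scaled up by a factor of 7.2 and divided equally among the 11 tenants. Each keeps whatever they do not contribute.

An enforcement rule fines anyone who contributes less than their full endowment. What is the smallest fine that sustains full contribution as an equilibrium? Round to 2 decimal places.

13.47 credits

Given the others contribute fully, the best deviation is to contribute 0 (any partial contribution still incurs the fine and gives up units whose private return 0.6545 is below 1).
Deviating from 39 to 0 saves 39 credits but forfeits the deviator's share of the drop in the common-amenities fund: 7.2/11 × 39 = 25.53.
So the deviation gain is 39 − 25.53 = 13.47, and the fine must be at least 13.47 credits to wipe it out.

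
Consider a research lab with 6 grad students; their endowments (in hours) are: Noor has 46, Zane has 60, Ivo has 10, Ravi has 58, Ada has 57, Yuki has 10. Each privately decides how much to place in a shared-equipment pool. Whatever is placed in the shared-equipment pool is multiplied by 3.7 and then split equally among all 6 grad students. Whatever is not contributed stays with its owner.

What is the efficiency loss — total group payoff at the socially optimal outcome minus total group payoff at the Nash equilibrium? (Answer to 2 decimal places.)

The private return per contributed unit is 3.7/6 = 0.6167 < 1 for every player regardless of endowment, so the Nash equilibrium is zero contribution and the group total is Σ E_j = 46 + 60 + 10 + 58 + 57 + 10 = 241.
Each contributed unit returns 3.700 to the group, so the social optimum is full contribution by everyone: group total = 3.700 × 241 = 891.70.
Efficiency loss = (3.700 − 1) × 241 = 650.70.

650.70 hours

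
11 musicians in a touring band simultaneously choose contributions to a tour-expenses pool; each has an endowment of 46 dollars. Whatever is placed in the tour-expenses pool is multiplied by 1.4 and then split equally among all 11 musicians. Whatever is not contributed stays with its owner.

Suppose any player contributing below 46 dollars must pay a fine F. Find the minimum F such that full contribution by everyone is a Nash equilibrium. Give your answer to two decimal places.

Given the others contribute fully, the best deviation is to contribute 0 (any partial contribution still incurs the fine and gives up units whose private return 0.1273 is below 1).
Deviating from 46 to 0 saves 46 dollars but forfeits the deviator's share of the drop in the tour-expenses pool: 1.4/11 × 46 = 5.85.
So the deviation gain is 46 − 5.85 = 40.15, and the fine must be at least 40.15 dollars to wipe it out.

40.15 dollars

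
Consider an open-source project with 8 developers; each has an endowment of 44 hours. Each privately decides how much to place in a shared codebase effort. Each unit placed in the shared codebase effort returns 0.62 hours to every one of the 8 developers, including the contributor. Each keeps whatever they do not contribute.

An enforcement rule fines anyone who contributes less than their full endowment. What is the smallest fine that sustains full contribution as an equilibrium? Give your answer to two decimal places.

Given the others contribute fully, the best deviation is to contribute 0 (any partial contribution still incurs the fine and gives up units whose private return 0.62 is below 1).
Deviating from 44 to 0 saves 44 hours but forfeits the deviator's share of the drop in the shared codebase effort: 0.62 × 44 = 27.28.
So the deviation gain is 44 − 27.28 = 16.72, and the fine must be at least 16.72 hours to wipe it out.

16.72 hours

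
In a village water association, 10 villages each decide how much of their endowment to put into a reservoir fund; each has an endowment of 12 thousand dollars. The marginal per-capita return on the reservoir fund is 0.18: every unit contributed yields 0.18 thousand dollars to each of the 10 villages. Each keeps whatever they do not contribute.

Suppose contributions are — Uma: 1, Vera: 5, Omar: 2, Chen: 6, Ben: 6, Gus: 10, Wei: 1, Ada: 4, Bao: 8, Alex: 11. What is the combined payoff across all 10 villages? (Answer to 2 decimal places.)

Total contributed: 1 + 5 + 2 + 6 + 6 + 10 + 1 + 4 + 8 + 11 = 54; total kept: 10 × 12 − 54 = 66.
The reservoir fund pays out 0.18 × 10 × 54 = 97.20 in aggregate.
Group total = 66 + 97.20 = 163.20.

163.20 thousand dollars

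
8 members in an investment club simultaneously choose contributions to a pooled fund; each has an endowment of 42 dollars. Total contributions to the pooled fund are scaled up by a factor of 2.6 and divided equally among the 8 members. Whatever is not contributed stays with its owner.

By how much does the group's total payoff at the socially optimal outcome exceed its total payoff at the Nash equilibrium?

537.60 dollars

Each contributed unit returns 2.6/8 = 0.3250 to its contributor — below 1 — so contributing 0 is dominant for every player. At the Nash equilibrium everyone keeps their 42, and the group total is 8 × 42 = 336.
Each contributed unit returns 2.600 to the group as a whole (0.3250 to each of 8 players), which exceeds 1, so the social optimum is full contribution: group total = 2.600 × 336 = 873.60.
Efficiency loss = 873.60 − 336 = 537.60.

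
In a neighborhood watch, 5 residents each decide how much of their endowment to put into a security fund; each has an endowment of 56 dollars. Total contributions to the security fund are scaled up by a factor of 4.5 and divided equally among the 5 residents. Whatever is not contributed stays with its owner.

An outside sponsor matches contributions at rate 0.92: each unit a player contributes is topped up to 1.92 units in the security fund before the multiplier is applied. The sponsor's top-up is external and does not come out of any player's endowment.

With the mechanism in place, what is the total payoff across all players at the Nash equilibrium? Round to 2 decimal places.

Under the mechanism each unit contributed yields 4.5 × 1.92 / 5 = 1.7280 back to its contributor per unit of net cost, which exceeds 1, making full contribution the dominant choice for everyone.
So the Nash equilibrium is full contribution by all 5; the group earns 4.5 × 1.92 × 280 = 2419.20.

2419.20 dollars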